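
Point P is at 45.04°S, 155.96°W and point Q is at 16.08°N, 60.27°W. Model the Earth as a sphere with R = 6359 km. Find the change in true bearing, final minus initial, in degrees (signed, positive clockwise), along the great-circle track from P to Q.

At departure: θ₁ = atan2(sin Δλ cos φ₂, cos φ₁ sin φ₂ − sin φ₁ cos φ₂ cos Δλ) = 82.36°
At arrival: θ₂ = atan2(sin Δλ cos φ₁, −cos φ₂ sin φ₁ + sin φ₂ cos φ₁ cos Δλ) = 46.79°
Δθ = θ₂ − θ₁ = -35.6°

-35.6°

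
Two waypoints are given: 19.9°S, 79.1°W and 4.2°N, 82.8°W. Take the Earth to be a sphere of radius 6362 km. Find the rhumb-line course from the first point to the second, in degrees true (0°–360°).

Meridional parts: M(φ₁)=-0.3545, M(φ₂)=+0.0734 → ΔM = +0.4279;  Δλ = -0.0646 rad
tan C = Δλ / ΔM = -0.1509 → C = 351.42°

351.4°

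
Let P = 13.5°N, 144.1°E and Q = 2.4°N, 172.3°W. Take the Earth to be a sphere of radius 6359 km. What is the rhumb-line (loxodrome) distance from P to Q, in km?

4941 km

Rhumb course C = atan2(Δλ, Δψ) with Δψ = ln[tan(π/4+φ₂/2)/tan(π/4+φ₁/2)] = -0.1959, Δλ = +0.7610 → C = 104.44°
d = R·|Δφ| / |cos C| = 6359·0.19373 / 0.24934 = 4941 km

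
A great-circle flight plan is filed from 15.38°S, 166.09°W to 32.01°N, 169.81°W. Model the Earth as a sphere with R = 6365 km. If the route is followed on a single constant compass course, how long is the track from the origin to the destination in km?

Δψ = ln[tan(π/4+φ₂/2)/tan(π/4+φ₁/2)] = +0.8620;  Δφ = +0.8271 rad,  Δλ = -0.0649 rad
q = Δφ/Δψ = 0.9596
d = R·√(Δφ² + q²Δλ²) = 6365·0.82945 = 5279 km

5279 km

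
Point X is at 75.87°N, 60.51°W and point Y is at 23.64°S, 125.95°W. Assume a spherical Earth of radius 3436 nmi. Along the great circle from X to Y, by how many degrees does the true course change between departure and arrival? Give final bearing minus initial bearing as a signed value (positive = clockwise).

-47.3°

Initial bearing θ₁ = atan2(sin Δλ cos φ₂, cos φ₁ sin φ₂ − sin φ₁ cos φ₂ cos Δλ) = 240.72°
Final bearing θ₂ = (initial bearing from the destination back to the start) + 180° = 193.44°
Δθ = θ₂ − θ₁ = -47.3°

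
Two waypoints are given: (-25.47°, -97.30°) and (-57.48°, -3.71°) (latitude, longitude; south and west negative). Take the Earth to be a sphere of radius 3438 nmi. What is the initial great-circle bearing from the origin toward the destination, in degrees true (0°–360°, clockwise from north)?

N = sin Δλ·cos φ₂ = +0.5365;  D = cos φ₁ sin φ₂ − sin φ₁ cos φ₂ cos Δλ = -0.7757
initial course = atan2(N, D) = 145.33°

145.3°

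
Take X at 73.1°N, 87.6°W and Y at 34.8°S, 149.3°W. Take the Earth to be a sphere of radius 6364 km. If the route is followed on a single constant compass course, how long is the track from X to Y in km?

Rhumb course C = atan2(Δλ, Δψ) with Δψ = ln[tan(π/4+φ₂/2)/tan(π/4+φ₁/2)] = -2.5554, Δλ = -1.0769 → C = 202.85°
d = R·|Δφ| / |cos C| = 6364·1.88321 / 0.92152 = 13005 km

13005 km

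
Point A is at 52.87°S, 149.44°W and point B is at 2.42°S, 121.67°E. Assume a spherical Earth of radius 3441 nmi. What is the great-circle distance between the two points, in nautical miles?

5249 nmi

Haversine: a = sin²(Δφ/2)+cos φ₁ cos φ₂ sin²(Δλ/2) = 0.47733;  σ = 2·atan2(√a,√(1−a))
σ = 87.401° → d = Rσ = 3441·1.52543 = 5249 nmi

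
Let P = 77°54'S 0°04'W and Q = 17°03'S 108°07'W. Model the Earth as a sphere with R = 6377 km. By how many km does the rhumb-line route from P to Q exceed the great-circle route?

Great circle: cos σ = sin φ₁ sin φ₂ + cos φ₁ cos φ₂ cos Δλ,  σ = 1.3443 rad → d_gc = 8572.4 km
Rhumb line: Δψ = +1.9424, q = Δφ/Δψ = 0.5468, d_rh = R√(Δφ²+q²Δλ²) = 9439.5 km
Excess = 9439.5 − 8572.4 = 867.1 ≈ 867 km

867 km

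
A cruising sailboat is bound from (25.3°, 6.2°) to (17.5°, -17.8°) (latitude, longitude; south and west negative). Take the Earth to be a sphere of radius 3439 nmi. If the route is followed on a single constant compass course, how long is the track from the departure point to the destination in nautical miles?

Δψ = ln[tan(π/4+φ₂/2)/tan(π/4+φ₁/2)] = -0.1464;  Δφ = -0.1361 rad,  Δλ = -0.4189 rad
q = Δφ/Δψ = 0.9301
d = R·√(Δφ² + q²Δλ²) = 3439·0.41271 = 1419 nmi

1419 nmi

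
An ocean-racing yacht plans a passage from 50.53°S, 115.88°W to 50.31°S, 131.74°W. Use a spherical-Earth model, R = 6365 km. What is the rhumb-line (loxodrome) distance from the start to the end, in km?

Δψ = ln[tan(π/4+φ₂/2)/tan(π/4+φ₁/2)] = +0.0060;  Δφ = +0.0038 rad,  Δλ = -0.2768 rad
q = Δφ/Δψ = 0.6372
d = R·√(Δφ² + q²Δλ²) = 6365·0.17641 = 1123 km

1123 km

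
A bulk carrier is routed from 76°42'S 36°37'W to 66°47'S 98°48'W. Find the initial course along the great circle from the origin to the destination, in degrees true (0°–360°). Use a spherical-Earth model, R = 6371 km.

θ = atan2( sin Δλ·cos φ₂ ,  cos φ₁ sin φ₂ − sin φ₁ cos φ₂ cos Δλ )
  = atan2(-0.3487, -0.0324) = 264.69°

264.7°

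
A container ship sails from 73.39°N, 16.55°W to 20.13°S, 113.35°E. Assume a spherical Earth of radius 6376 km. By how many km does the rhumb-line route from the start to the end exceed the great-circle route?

1298 km

Great circle: cos σ = sin φ₁ sin φ₂ + cos φ₁ cos φ₂ cos Δλ,  σ = 2.0967 rad → d_gc = 13368.2 km
Rhumb line: Δψ = -2.2831, q = Δφ/Δψ = 0.7149, d_rh = R√(Δφ²+q²Δλ²) = 14666.6 km
Excess = 14666.6 − 13368.2 = 1298.4 ≈ 1298 km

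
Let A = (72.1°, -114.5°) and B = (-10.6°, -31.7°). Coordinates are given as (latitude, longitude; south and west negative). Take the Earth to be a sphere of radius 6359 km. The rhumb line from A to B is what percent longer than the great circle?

3.6%

Great circle: σ = 1.7084 rad → d_gc = Rσ = 10863.8 km
Rhumb: Δφ = -1.4434, Δλ = +1.4451, Δψ = -2.0345, q = Δφ/Δψ = 0.7095 → d_rh = R√(Δφ²+q²Δλ²) = 11258.4 km
Excess = (11258.4 − 10863.8) / 10863.8 = 394.6 / 10863.8 = 3.63% ≈ 3.6%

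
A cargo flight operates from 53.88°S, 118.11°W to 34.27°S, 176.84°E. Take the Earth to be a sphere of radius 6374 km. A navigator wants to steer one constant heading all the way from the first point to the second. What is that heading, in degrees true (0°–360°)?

Meridional parts: M(φ₁)=-1.1206, M(φ₂)=-0.6374 → ΔM = +0.4833;  Δλ = -1.1353 rad
tan C = Δλ / ΔM = -2.3493 → C = 293.06°

293.1°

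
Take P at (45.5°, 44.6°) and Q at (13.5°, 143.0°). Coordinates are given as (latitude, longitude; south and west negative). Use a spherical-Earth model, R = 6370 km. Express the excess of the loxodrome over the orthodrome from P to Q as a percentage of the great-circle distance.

4.1%

Great circle: σ = 1.5038 rad → d_gc = Rσ = 9579.2 km
Rhumb: Δφ = -0.5585, Δλ = +1.7174, Δψ = -0.6559, q = Δφ/Δψ = 0.8515 → d_rh = R√(Δφ²+q²Δλ²) = 9971.1 km
Excess = (9971.1 − 9579.2) / 9579.2 = 391.9 / 9579.2 = 4.09% ≈ 4.1%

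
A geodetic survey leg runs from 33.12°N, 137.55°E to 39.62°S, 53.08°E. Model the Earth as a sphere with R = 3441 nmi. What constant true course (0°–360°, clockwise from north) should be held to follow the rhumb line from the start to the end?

Meridional parts: M(φ₁)=+0.6132, M(φ₂)=-0.7543 → ΔM = -1.3675;  Δλ = -1.4743 rad
tan C = Δλ / ΔM = +1.0781 → C = 227.15°

227.2°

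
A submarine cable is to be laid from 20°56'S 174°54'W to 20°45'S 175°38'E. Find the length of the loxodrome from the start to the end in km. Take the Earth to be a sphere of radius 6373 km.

Δψ = ln[tan(π/4+φ₂/2)/tan(π/4+φ₁/2)] = +0.0034;  Δφ = +0.0032 rad,  Δλ = -0.1652 rad
q = Δφ/Δψ = 0.9346
d = R·√(Δφ² + q²Δλ²) = 6373·0.15445 = 984 km

984 km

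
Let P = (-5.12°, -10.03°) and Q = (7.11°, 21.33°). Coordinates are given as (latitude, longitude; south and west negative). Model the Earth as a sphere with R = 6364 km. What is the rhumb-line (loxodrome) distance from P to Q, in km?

3732 km

Rhumb course C = atan2(Δλ, Δψ) with Δψ = ln[tan(π/4+φ₂/2)/tan(π/4+φ₁/2)] = +0.2139, Δλ = +0.5473 → C = 68.65°
d = R·|Δφ| / |cos C| = 6364·0.21345 / 0.36398 = 3732 km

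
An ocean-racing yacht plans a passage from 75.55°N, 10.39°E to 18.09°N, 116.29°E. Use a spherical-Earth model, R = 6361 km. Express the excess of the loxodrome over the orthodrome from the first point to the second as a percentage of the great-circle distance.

Great circle: σ = 1.3329 rad → d_gc = Rσ = 8478.3 km
Rhumb: Δφ = -1.0029, Δλ = +1.8483, Δψ = -1.7442, q = Δφ/Δψ = 0.5750 → d_rh = R√(Δφ²+q²Δλ²) = 9294.6 km
Excess = (9294.6 − 8478.3) / 8478.3 = 816.3 / 8478.3 = 9.63% ≈ 9.6%

9.6%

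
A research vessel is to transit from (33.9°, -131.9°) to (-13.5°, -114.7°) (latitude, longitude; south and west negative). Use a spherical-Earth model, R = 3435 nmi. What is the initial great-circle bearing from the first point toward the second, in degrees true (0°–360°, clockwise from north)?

θ = atan2( sin Δλ·cos φ₂ ,  cos φ₁ sin φ₂ − sin φ₁ cos φ₂ cos Δλ )
  = atan2(+0.2875, -0.7118) = 158.00°

158.0°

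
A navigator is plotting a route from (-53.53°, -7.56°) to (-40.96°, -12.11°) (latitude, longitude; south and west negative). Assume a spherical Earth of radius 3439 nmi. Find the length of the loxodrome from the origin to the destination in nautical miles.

777 nmi

Rhumb course C = atan2(Δλ, Δψ) with Δψ = ln[tan(π/4+φ₂/2)/tan(π/4+φ₁/2)] = +0.3254, Δλ = -0.0794 → C = 346.28°
d = R·|Δφ| / |cos C| = 3439·0.21939 / 0.97148 = 777 nmi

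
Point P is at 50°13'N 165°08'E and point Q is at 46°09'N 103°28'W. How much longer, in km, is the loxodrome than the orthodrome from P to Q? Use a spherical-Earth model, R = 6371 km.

Great circle: cos σ = sin φ₁ sin φ₂ + cos φ₁ cos φ₂ cos Δλ,  σ = 0.9964 rad → d_gc = 6347.85 km
Rhumb line: Δψ = -0.1065, q = Δφ/Δψ = 0.6663, d_rh = R√(Δφ²+q²Δλ²) = 6786.42 km
Excess = 6786.42 − 6347.85 = 438.57 ≈ 439 km

439 km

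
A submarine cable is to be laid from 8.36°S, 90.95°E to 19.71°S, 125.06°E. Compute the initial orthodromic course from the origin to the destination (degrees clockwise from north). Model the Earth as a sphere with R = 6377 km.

N = sin Δλ·cos φ₂ = +0.5279;  D = cos φ₁ sin φ₂ − sin φ₁ cos φ₂ cos Δλ = -0.2203
initial course = atan2(N, D) = 112.65°

112.7°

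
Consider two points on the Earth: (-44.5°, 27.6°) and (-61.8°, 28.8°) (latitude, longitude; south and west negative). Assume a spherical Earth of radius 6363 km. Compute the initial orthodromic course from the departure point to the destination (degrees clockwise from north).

178.1°

θ = atan2( sin Δλ·cos φ₂ ,  cos φ₁ sin φ₂ − sin φ₁ cos φ₂ cos Δλ )
  = atan2(+0.0099, -0.2974) = 178.09°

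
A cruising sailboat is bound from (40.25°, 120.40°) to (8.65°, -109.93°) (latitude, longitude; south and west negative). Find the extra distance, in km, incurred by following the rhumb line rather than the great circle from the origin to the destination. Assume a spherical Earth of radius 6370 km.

Great circle: cos σ = sin φ₁ sin φ₂ + cos φ₁ cos φ₂ cos Δλ,  σ = 1.9655 rad → d_gc = 12520.02 km
Rhumb line: Δψ = -0.6171, q = Δφ/Δψ = 0.8938, d_rh = R√(Δφ²+q²Δλ²) = 13355.46 km
Excess = 13355.46 − 12520.02 = 835.44 ≈ 835 km

835 km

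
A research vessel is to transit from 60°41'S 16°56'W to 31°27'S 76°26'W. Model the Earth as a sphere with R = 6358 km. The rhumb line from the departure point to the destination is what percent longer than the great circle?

Great circle: σ = 0.8407 rad → d_gc = Rσ = 5345.2 km
Rhumb: Δφ = +0.5102, Δλ = -1.0385, Δψ = +0.7623, q = Δφ/Δψ = 0.6693 → d_rh = R√(Δφ²+q²Δλ²) = 5482.0 km
Excess = (5482.0 − 5345.2) / 5345.2 = 136.8 / 5345.2 = 2.56% ≈ 2.6%

2.6%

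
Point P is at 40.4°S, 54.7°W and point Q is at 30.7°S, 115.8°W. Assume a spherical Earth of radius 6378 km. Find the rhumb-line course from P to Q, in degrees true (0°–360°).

281.1°

Δψ = ln[tan(π/4+φ₂/2)/tan(π/4+φ₁/2)] = +0.2086
Δλ = -1.0664 rad (taken the short way round)
course = atan2(Δλ, Δψ) = 281.07°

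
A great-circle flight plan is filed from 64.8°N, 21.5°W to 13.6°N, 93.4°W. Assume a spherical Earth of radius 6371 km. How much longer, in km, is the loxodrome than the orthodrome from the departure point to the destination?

251 km

Great circle: cos σ = sin φ₁ sin φ₂ + cos φ₁ cos φ₂ cos Δλ,  σ = 1.2225 rad → d_gc = 7788.3 km
Rhumb line: Δψ = -1.2586, q = Δφ/Δψ = 0.7100, d_rh = R√(Δφ²+q²Δλ²) = 8039.5 km
Excess = 8039.5 − 7788.3 = 251.2 ≈ 251 km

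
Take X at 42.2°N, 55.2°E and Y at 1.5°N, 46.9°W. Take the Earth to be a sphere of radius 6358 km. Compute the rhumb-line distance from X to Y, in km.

11171 km

Rhumb course C = atan2(Δλ, Δψ) with Δψ = ln[tan(π/4+φ₂/2)/tan(π/4+φ₁/2)] = -0.7877, Δλ = -1.7820 → C = 246.15°
d = R·|Δφ| / |cos C| = 6358·0.71035 / 0.40429 = 11171 km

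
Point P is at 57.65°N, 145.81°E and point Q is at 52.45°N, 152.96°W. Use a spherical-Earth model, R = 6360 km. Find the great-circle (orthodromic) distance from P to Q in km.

Haversine: a = sin²(Δφ/2)+cos φ₁ cos φ₂ sin²(Δλ/2) = 0.08664;  σ = 2·atan2(√a,√(1−a))
σ = 34.236° → d = Rσ = 6360·0.59753 = 3800 km

3800 km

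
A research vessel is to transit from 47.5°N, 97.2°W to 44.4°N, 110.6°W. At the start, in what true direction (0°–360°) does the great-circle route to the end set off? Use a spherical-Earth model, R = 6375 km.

256.5°

θ = atan2( sin Δλ·cos φ₂ ,  cos φ₁ sin φ₂ − sin φ₁ cos φ₂ cos Δλ )
  = atan2(-0.1656, -0.0397) = 256.50°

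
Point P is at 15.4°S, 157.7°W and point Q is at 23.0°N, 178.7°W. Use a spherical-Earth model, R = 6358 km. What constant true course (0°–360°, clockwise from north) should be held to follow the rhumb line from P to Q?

Meridional parts: M(φ₁)=-0.2721, M(φ₂)=+0.4127 → ΔM = +0.6847;  Δλ = -0.3665 rad
tan C = Δλ / ΔM = -0.5353 → C = 331.84°

331.8°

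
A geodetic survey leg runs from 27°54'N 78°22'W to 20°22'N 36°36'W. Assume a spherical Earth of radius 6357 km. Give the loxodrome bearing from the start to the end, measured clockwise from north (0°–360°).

101.2°

Meridional parts: M(φ₁)=+0.5074, M(φ₂)=+0.3632 → ΔM = -0.1442;  Δλ = +0.7290 rad
tan C = Δλ / ΔM = -5.0545 → C = 101.19°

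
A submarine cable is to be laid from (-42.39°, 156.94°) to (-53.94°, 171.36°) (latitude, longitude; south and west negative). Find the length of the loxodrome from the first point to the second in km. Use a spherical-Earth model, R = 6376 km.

Δψ = ln[tan(π/4+φ₂/2)/tan(π/4+φ₁/2)] = -0.3040;  Δφ = -0.2016 rad,  Δλ = +0.2517 rad
q = Δφ/Δψ = 0.6630
d = R·√(Δφ² + q²Δλ²) = 6376·0.26169 = 1669 km

1669 km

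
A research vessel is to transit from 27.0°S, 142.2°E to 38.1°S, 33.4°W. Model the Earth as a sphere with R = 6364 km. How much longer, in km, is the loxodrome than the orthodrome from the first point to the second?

3692 km

Great circle: cos σ = sin φ₁ sin φ₂ + cos φ₁ cos φ₂ cos Δλ,  σ = 2.0031 rad → d_gc = 12747.8 km
Rhumb line: Δψ = -0.2305, q = Δφ/Δψ = 0.8405, d_rh = R√(Δφ²+q²Δλ²) = 16440.2 km
Excess = 16440.2 − 12747.8 = 3692.4 ≈ 3692 km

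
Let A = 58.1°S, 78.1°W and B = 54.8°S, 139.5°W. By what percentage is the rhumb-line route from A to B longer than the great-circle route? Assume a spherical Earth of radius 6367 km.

Great circle: σ = 0.5743 rad → d_gc = Rσ = 3656.9 km
Rhumb: Δφ = +0.0576, Δλ = -1.0716, Δψ = +0.1043, q = Δφ/Δψ = 0.5522 → d_rh = R√(Δφ²+q²Δλ²) = 3785.8 km
Excess = (3785.8 − 3656.9) / 3656.9 = 128.9 / 3656.9 = 3.52% ≈ 3.5%

3.5%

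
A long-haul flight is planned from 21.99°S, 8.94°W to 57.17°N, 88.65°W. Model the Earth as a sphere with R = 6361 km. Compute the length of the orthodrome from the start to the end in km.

cos σ = sin φ₁ sin φ₂ + cos φ₁ cos φ₂ cos Δλ
      = sin(-21.99°)sin(57.17°) + cos(-21.99°)cos(57.17°)cos(-79.71°) = -0.2248
σ = 102.994° → d = Rσ = 6361·1.79758 = 11434 km

11434 km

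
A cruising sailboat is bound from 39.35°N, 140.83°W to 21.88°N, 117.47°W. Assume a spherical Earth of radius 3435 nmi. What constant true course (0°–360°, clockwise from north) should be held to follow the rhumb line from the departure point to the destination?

131.2°

Δψ = ln[tan(π/4+φ₂/2)/tan(π/4+φ₁/2)] = -0.3567
Δλ = +0.4077 rad (taken the short way round)
course = atan2(Δλ, Δψ) = 131.18°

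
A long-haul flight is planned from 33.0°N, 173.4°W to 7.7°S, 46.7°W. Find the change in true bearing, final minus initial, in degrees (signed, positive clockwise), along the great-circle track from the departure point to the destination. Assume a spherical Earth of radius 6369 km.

Initial bearing θ₁ = atan2(sin Δλ cos φ₂, cos φ₁ sin φ₂ − sin φ₁ cos φ₂ cos Δλ) = 75.18°
Final bearing θ₂ = (initial bearing from the destination back to the start) + 180° = 125.10°
Δθ = θ₂ − θ₁ = +49.9°

+49.9°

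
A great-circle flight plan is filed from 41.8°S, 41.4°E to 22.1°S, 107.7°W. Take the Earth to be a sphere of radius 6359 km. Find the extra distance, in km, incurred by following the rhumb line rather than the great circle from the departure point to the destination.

Great circle: cos σ = sin φ₁ sin φ₂ + cos φ₁ cos φ₂ cos Δλ,  σ = 1.9197 rad → d_gc = 12207.6 km
Rhumb line: Δψ = +0.4088, q = Δφ/Δψ = 0.8410, d_rh = R√(Δφ²+q²Δλ²) = 14087.9 km
Excess = 14087.9 − 12207.6 = 1880.3 ≈ 1880 km

1880 km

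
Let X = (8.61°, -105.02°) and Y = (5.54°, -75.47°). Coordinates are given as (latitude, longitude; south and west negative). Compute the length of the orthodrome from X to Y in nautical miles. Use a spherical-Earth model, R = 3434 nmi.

cos σ = sin φ₁ sin φ₂ + cos φ₁ cos φ₂ cos Δλ
      = sin(8.61°)sin(5.54°) + cos(8.61°)cos(5.54°)cos(29.55°) = 0.8706
σ = 29.477° → d = Rσ = 3434·0.51446 = 1767 nmi

1767 nmi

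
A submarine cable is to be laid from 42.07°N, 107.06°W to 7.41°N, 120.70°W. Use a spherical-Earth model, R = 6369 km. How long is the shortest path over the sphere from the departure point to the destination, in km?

cos σ = sin φ₁ sin φ₂ + cos φ₁ cos φ₂ cos Δλ
      = sin(42.07°)sin(7.41°) + cos(42.07°)cos(7.41°)cos(-13.64°) = 0.8018
σ = 36.700° → d = Rσ = 6369·0.64053 = 4080 km

4080 km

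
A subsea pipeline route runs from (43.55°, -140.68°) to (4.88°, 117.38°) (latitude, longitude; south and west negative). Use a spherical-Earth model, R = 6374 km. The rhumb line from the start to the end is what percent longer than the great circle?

Great circle: σ = 1.6617 rad → d_gc = Rσ = 10591.8 km
Rhumb: Δφ = -0.6749, Δλ = -1.7792, Δψ = -0.7608, q = Δφ/Δψ = 0.8872 → d_rh = R√(Δφ²+q²Δλ²) = 10942.2 km
Excess = (10942.2 − 10591.8) / 10591.8 = 350.4 / 10591.8 = 3.31% ≈ 3.3%

3.3%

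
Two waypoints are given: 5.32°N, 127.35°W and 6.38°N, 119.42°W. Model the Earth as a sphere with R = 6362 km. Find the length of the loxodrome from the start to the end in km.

884 km

Rhumb course C = atan2(Δλ, Δψ) with Δψ = ln[tan(π/4+φ₂/2)/tan(π/4+φ₁/2)] = +0.0186, Δλ = +0.1384 → C = 82.35°
d = R·|Δφ| / |cos C| = 6362·0.01850 / 0.13317 = 884 km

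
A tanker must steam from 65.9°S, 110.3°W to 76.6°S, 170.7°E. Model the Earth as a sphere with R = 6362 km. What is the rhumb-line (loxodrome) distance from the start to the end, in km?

2989 km

Δψ = ln[tan(π/4+φ₂/2)/tan(π/4+φ₁/2)] = -0.5973;  Δφ = -0.1868 rad,  Δλ = -1.3788 rad
q = Δφ/Δψ = 0.3127
d = R·√(Δφ² + q²Δλ²) = 6362·0.46982 = 2989 km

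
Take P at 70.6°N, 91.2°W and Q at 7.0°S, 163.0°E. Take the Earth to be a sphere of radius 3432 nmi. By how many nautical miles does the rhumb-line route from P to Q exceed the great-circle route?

402 nmi

Great circle: cos σ = sin φ₁ sin φ₂ + cos φ₁ cos φ₂ cos Δλ,  σ = 1.7770 rad → d_gc = 6098.6 nmi
Rhumb line: Δψ = -1.8890, q = Δφ/Δψ = 0.7170, d_rh = R√(Δφ²+q²Δλ²) = 6500.2 nmi
Excess = 6500.2 − 6098.6 = 401.6 ≈ 402 nmi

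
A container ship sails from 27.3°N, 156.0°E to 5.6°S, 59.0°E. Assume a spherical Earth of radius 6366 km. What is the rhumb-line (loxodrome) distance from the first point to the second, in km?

11049 km

Δψ = ln[tan(π/4+φ₂/2)/tan(π/4+φ₁/2)] = -0.5935;  Δφ = -0.5742 rad,  Δλ = -1.6930 rad
q = Δφ/Δψ = 0.9675
d = R·√(Δφ² + q²Δλ²) = 6366·1.73570 = 11049 km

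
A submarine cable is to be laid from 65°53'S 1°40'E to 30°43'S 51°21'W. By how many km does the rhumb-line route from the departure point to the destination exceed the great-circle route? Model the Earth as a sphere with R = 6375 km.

Great circle: cos σ = sin φ₁ sin φ₂ + cos φ₁ cos φ₂ cos Δλ,  σ = 0.8264 rad → d_gc = 5268.3 km
Rhumb line: Δψ = +0.9798, q = Δφ/Δψ = 0.6265, d_rh = R√(Δφ²+q²Δλ²) = 5382.0 km
Excess = 5382.0 − 5268.3 = 113.7 ≈ 114 km

114 km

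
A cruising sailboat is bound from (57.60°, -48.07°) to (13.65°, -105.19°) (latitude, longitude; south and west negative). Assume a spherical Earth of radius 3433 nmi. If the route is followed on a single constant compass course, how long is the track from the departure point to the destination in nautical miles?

Δψ = ln[tan(π/4+φ₂/2)/tan(π/4+φ₁/2)] = -0.9955;  Δφ = -0.7671 rad,  Δλ = -0.9969 rad
q = Δφ/Δψ = 0.7705
d = R·√(Δφ² + q²Δλ²) = 3433·1.08556 = 3727 nmi

3727 nmi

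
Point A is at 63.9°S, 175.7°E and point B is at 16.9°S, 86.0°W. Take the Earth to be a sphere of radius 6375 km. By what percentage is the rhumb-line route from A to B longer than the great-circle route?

Great circle: σ = 1.3691 rad → d_gc = Rσ = 8728.3 km
Rhumb: Δφ = +0.8203, Δλ = +1.7157, Δψ = +1.1626, q = Δφ/Δψ = 0.7056 → d_rh = R√(Δφ²+q²Δλ²) = 9322.1 km
Excess = (9322.1 − 8728.3) / 8728.3 = 593.8 / 8728.3 = 6.80% ≈ 6.8%

6.8%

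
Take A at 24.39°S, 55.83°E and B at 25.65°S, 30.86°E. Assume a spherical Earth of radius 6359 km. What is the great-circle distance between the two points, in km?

Haversine: a = sin²(Δφ/2)+cos φ₁ cos φ₂ sin²(Δλ/2) = 0.03849;  σ = 2·atan2(√a,√(1−a))
σ = 22.629° → d = Rσ = 6359·0.39494 = 2511 km

2511 km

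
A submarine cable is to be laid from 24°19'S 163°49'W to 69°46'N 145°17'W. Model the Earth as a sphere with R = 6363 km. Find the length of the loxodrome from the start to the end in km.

10565 km

Δψ = ln[tan(π/4+φ₂/2)/tan(π/4+φ₁/2)] = +2.1613;  Δφ = +1.6421 rad,  Δλ = +0.3235 rad
q = Δφ/Δψ = 0.7597
d = R·√(Δφ² + q²Δλ²) = 6363·1.66035 = 10565 km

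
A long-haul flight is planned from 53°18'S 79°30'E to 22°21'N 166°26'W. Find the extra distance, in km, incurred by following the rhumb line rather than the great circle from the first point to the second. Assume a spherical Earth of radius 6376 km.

387 km

Great circle: cos σ = sin φ₁ sin φ₂ + cos φ₁ cos φ₂ cos Δλ,  σ = 2.1297 rad → d_gc = 13579.2 km
Rhumb line: Δψ = +1.5039, q = Δφ/Δψ = 0.8779, d_rh = R√(Δφ²+q²Δλ²) = 13966.4 km
Excess = 13966.4 − 13579.2 = 387.2 ≈ 387 km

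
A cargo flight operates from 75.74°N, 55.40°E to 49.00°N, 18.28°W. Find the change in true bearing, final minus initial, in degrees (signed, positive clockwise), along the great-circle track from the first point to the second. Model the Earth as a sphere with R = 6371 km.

-68.6°

At departure: θ₁ = atan2(sin Δλ cos φ₂, cos φ₁ sin φ₂ − sin φ₁ cos φ₂ cos Δλ) = 270.66°
At arrival: θ₂ = atan2(sin Δλ cos φ₁, −cos φ₂ sin φ₁ + sin φ₂ cos φ₁ cos Δλ) = 202.05°
Δθ = θ₂ − θ₁ = -68.6°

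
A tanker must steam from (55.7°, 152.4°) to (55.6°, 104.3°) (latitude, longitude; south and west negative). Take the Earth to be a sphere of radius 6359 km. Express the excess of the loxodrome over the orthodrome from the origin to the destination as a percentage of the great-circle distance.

2.1%

Great circle: σ = 0.4641 rad → d_gc = Rσ = 2950.9 km
Rhumb: Δφ = -0.0017, Δλ = -0.8395, Δψ = -0.0031, q = Δφ/Δψ = 0.5642 → d_rh = R√(Δφ²+q²Δλ²) = 3012.2 km
Excess = (3012.2 − 2950.9) / 2950.9 = 61.3 / 2950.9 = 2.08% ≈ 2.1%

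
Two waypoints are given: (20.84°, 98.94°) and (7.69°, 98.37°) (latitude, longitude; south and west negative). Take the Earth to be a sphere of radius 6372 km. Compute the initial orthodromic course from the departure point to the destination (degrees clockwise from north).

182.5°

N = sin Δλ·cos φ₂ = -0.0099;  D = cos φ₁ sin φ₂ − sin φ₁ cos φ₂ cos Δλ = -0.2275
initial course = atan2(N, D) = 182.48°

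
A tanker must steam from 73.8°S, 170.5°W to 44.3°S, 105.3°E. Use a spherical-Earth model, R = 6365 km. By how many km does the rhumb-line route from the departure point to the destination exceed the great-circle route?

372 km

Great circle: cos σ = sin φ₁ sin φ₂ + cos φ₁ cos φ₂ cos Δλ,  σ = 0.8081 rad → d_gc = 5143.7 km
Rhumb line: Δψ = +1.0855, q = Δφ/Δψ = 0.4743, d_rh = R√(Δφ²+q²Δλ²) = 5515.9 km
Excess = 5515.9 − 5143.7 = 372.2 ≈ 372 km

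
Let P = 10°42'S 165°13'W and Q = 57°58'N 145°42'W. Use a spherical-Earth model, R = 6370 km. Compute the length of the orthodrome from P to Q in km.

7838 km

cos σ = sin φ₁ sin φ₂ + cos φ₁ cos φ₂ cos Δλ
      = sin(-10.70°)sin(57.97°) + cos(-10.70°)cos(57.97°)cos(19.52°) = 0.3338
σ = 70.498° → d = Rσ = 6370·1.23041 = 7838 km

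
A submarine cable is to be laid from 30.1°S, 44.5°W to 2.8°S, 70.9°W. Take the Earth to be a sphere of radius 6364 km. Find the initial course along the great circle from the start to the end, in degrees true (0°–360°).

θ = atan2( sin Δλ·cos φ₂ ,  cos φ₁ sin φ₂ − sin φ₁ cos φ₂ cos Δλ )
  = atan2(-0.4441, +0.4064) = 312.46°

312.5°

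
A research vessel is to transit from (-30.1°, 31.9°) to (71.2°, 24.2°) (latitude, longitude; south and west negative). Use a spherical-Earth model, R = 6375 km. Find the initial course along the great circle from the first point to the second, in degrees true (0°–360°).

θ = atan2( sin Δλ·cos φ₂ ,  cos φ₁ sin φ₂ − sin φ₁ cos φ₂ cos Δλ )
  = atan2(-0.0432, +0.9792) = 357.47°

357.5°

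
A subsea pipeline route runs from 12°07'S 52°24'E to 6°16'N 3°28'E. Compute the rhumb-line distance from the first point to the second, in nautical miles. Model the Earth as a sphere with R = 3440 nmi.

Δψ = ln[tan(π/4+φ₂/2)/tan(π/4+φ₁/2)] = +0.3227;  Δφ = +0.3208 rad,  Δλ = -0.8540 rad
q = Δφ/Δψ = 0.9944
d = R·√(Δφ² + q²Δλ²) = 3440·0.90784 = 3123 nmi

3123 nmi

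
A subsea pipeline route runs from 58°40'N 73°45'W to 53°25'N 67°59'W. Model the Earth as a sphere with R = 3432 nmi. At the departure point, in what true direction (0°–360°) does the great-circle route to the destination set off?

146.0°

N = sin Δλ·cos φ₂ = +0.0599;  D = cos φ₁ sin φ₂ − sin φ₁ cos φ₂ cos Δλ = -0.0889
initial course = atan2(N, D) = 146.04°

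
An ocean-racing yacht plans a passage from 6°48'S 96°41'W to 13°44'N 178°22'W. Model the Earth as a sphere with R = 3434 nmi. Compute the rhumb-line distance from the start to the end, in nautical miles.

5014 nmi

Rhumb course C = atan2(Δλ, Δψ) with Δψ = ln[tan(π/4+φ₂/2)/tan(π/4+φ₁/2)] = +0.3610, Δλ = -1.4256 → C = 284.21°
d = R·|Δφ| / |cos C| = 3434·0.35837 / 0.24546 = 5014 nmi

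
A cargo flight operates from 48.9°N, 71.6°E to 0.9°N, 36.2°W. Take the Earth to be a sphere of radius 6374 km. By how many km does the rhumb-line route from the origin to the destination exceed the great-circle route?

Great circle: cos σ = sin φ₁ sin φ₂ + cos φ₁ cos φ₂ cos Δλ,  σ = 1.7610 rad → d_gc = 11224.9 km
Rhumb line: Δψ = -0.9654, q = Δφ/Δψ = 0.8677, d_rh = R√(Δφ²+q²Δλ²) = 11696.5 km
Excess = 11696.5 − 11224.9 = 471.6 ≈ 472 km

472 km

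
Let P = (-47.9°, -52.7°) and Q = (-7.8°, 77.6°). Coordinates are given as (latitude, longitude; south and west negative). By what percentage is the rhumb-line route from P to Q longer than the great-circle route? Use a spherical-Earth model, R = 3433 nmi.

8.5%

Great circle: σ = 1.9060 rad → d_gc = Rσ = 6543.1 nmi
Rhumb: Δφ = +0.6999, Δλ = +2.2742, Δψ = +0.8183, q = Δφ/Δψ = 0.8553 → d_rh = R√(Δφ²+q²Δλ²) = 7096.5 nmi
Excess = (7096.5 − 6543.1) / 6543.1 = 553.4 / 6543.1 = 8.46% ≈ 8.5%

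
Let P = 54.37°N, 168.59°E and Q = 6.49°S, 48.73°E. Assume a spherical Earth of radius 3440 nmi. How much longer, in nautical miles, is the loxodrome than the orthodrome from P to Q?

384 nmi

Great circle: cos σ = sin φ₁ sin φ₂ + cos φ₁ cos φ₂ cos Δλ,  σ = 1.9606 rad → d_gc = 6744.6 nmi
Rhumb line: Δψ = -1.2487, q = Δφ/Δψ = 0.8506, d_rh = R√(Δφ²+q²Δλ²) = 7129.0 nmi
Excess = 7129.0 − 6744.6 = 384.4 ≈ 384 nmi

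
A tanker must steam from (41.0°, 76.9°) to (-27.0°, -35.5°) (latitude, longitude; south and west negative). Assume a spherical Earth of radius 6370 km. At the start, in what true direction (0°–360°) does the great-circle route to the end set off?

261.7°

N = sin Δλ·cos φ₂ = -0.8238;  D = cos φ₁ sin φ₂ − sin φ₁ cos φ₂ cos Δλ = -0.1199
initial course = atan2(N, D) = 261.72°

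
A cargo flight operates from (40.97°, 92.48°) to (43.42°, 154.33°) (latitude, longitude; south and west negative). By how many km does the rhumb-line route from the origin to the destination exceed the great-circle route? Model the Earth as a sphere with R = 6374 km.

118 km

Great circle: cos σ = sin φ₁ sin φ₂ + cos φ₁ cos φ₂ cos Δλ,  σ = 0.7822 rad → d_gc = 4985.43 km
Rhumb line: Δψ = +0.0577, q = Δφ/Δψ = 0.7407, d_rh = R√(Δφ²+q²Δλ²) = 5103.87 km
Excess = 5103.87 − 4985.43 = 118.44 ≈ 118 km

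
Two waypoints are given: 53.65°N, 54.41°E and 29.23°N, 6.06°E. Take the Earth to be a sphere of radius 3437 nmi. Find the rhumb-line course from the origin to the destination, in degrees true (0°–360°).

235.5°

Δψ = ln[tan(π/4+φ₂/2)/tan(π/4+φ₁/2)] = -0.5800
Δλ = -0.8439 rad (taken the short way round)
course = atan2(Δλ, Δψ) = 235.50°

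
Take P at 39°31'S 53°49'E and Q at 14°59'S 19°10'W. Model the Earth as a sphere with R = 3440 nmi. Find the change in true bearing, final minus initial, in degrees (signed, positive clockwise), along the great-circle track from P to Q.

+38.2°

Initial bearing θ₁ = atan2(sin Δλ cos φ₂, cos φ₁ sin φ₂ − sin φ₁ cos φ₂ cos Δλ) = 268.79°
Final bearing θ₂ = (initial bearing from the destination back to the start) + 180° = 307.02°
Δθ = θ₂ − θ₁ = +38.2°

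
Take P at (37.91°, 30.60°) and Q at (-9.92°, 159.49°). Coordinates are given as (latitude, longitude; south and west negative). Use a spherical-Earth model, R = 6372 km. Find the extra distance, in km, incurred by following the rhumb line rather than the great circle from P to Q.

Great circle: cos σ = sin φ₁ sin φ₂ + cos φ₁ cos φ₂ cos Δλ,  σ = 2.2065 rad → d_gc = 14060.1 km
Rhumb line: Δψ = -0.8900, q = Δφ/Δψ = 0.9380, d_rh = R√(Δφ²+q²Δλ²) = 14458.9 km
Excess = 14458.9 − 14060.1 = 398.8 ≈ 399 km

399 km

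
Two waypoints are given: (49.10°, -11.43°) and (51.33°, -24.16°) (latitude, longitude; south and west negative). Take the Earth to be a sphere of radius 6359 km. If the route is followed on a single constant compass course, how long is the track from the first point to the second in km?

937 km

Δψ = ln[tan(π/4+φ₂/2)/tan(π/4+φ₁/2)] = +0.0608;  Δφ = +0.0389 rad,  Δλ = -0.2222 rad
q = Δφ/Δψ = 0.6398
d = R·√(Δφ² + q²Δλ²) = 6359·0.14737 = 937 km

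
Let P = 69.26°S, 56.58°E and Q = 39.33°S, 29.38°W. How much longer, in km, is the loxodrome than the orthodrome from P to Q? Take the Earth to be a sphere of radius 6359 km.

406 km

Great circle: cos σ = sin φ₁ sin φ₂ + cos φ₁ cos φ₂ cos Δλ,  σ = 0.9122 rad → d_gc = 5800.6 km
Rhumb line: Δψ = +0.9506, q = Δφ/Δψ = 0.5495, d_rh = R√(Δφ²+q²Δλ²) = 6206.5 km
Excess = 6206.5 − 5800.6 = 405.9 ≈ 406 km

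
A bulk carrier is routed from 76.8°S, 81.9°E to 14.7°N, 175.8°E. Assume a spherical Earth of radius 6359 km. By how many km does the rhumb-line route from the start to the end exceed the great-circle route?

Great circle: cos σ = sin φ₁ sin φ₂ + cos φ₁ cos φ₂ cos Δλ,  σ = 1.8360 rad → d_gc = 11674.9 km
Rhumb line: Δψ = +2.4161, q = Δφ/Δψ = 0.6610, d_rh = R√(Δφ²+q²Δλ²) = 12270.9 km
Excess = 12270.9 − 11674.9 = 596.0 ≈ 596 km

596 km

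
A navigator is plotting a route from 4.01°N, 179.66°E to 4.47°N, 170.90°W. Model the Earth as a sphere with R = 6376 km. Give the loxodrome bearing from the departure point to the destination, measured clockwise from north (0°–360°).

87.2°

Meridional parts: M(φ₁)=+0.0700, M(φ₂)=+0.0781 → ΔM = +0.0081;  Δλ = +0.1648 rad
tan C = Δλ / ΔM = +20.4655 → C = 87.20°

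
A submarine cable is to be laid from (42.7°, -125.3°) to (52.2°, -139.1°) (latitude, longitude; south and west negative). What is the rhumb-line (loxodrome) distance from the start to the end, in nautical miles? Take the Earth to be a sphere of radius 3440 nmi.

Δψ = ln[tan(π/4+φ₂/2)/tan(π/4+φ₁/2)] = +0.2461;  Δφ = +0.1658 rad,  Δλ = -0.2409 rad
q = Δφ/Δψ = 0.6736
d = R·√(Δφ² + q²Δλ²) = 3440·0.23198 = 798 nmi

798 nmi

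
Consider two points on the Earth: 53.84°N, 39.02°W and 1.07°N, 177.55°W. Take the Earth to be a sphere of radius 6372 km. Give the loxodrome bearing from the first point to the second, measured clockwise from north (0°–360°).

Meridional parts: M(φ₁)=+1.1194, M(φ₂)=+0.0187 → ΔM = -1.1008;  Δλ = -2.4178 rad
tan C = Δλ / ΔM = +2.1965 → C = 245.52°

245.5°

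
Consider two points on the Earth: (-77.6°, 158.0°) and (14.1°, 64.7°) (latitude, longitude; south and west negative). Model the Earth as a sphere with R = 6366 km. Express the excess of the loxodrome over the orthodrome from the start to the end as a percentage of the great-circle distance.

5.2%

Great circle: σ = 1.8234 rad → d_gc = Rσ = 11607.7 km
Rhumb: Δφ = +1.6005, Δλ = -1.6284, Δψ = +2.4684, q = Δφ/Δψ = 0.6484 → d_rh = R√(Δφ²+q²Δλ²) = 12205.9 km
Excess = (12205.9 − 11607.7) / 11607.7 = 598.2 / 11607.7 = 5.153% ≈ 5.2%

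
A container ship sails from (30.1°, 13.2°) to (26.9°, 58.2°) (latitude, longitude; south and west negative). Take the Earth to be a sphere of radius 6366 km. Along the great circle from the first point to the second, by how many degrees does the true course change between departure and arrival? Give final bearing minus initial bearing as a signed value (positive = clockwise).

Initial bearing θ₁ = atan2(sin Δλ cos φ₂, cos φ₁ sin φ₂ − sin φ₁ cos φ₂ cos Δλ) = 83.20°
Final bearing θ₂ = (initial bearing from the destination back to the start) + 180° = 105.57°
Δθ = θ₂ − θ₁ = +22.4°

+22.4°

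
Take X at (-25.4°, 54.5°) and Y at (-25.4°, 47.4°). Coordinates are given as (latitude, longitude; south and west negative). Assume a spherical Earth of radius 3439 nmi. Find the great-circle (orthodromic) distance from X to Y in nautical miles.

cos σ = sin φ₁ sin φ₂ + cos φ₁ cos φ₂ cos Δλ
      = sin(-25.40°)sin(-25.40°) + cos(-25.40°)cos(-25.40°)cos(-7.10°) = 0.9937
σ = 6.413° → d = Rσ = 3439·0.11193 = 385 nmi

385 nmi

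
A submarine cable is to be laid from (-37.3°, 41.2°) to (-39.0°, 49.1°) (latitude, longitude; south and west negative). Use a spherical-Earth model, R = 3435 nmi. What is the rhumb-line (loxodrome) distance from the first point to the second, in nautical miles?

Rhumb course C = atan2(Δλ, Δψ) with Δψ = ln[tan(π/4+φ₂/2)/tan(π/4+φ₁/2)] = -0.0377, Δλ = +0.1379 → C = 105.31°
d = R·|Δφ| / |cos C| = 3435·0.02967 / 0.26396 = 386 nmi

386 nmi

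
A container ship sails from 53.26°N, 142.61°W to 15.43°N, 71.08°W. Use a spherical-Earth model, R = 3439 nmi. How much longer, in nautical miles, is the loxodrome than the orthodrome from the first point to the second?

Great circle: cos σ = sin φ₁ sin φ₂ + cos φ₁ cos φ₂ cos Δλ,  σ = 1.1638 rad → d_gc = 4002.2 nmi
Rhumb line: Δψ = -0.8298, q = Δφ/Δψ = 0.7957, d_rh = R√(Δφ²+q²Δλ²) = 4102.0 nmi
Excess = 4102.0 − 4002.2 = 99.8 ≈ 100 nmi

100 nmi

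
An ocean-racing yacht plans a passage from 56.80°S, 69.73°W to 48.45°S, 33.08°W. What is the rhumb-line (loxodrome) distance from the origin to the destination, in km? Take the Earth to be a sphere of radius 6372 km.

Rhumb course C = atan2(Δλ, Δψ) with Δψ = ln[tan(π/4+φ₂/2)/tan(π/4+φ₁/2)] = +0.2410, Δλ = +0.6397 → C = 69.35°
d = R·|Δφ| / |cos C| = 6372·0.14573 / 0.35260 = 2634 km

2634 km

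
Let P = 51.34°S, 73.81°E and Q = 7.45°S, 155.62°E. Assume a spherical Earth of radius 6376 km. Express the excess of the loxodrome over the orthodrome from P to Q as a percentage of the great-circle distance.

2.7%

Great circle: σ = 1.3802 rad → d_gc = Rσ = 8799.9 km
Rhumb: Δφ = +0.7660, Δλ = +1.4279, Δψ = +0.9172, q = Δφ/Δψ = 0.8352 → d_rh = R√(Δφ²+q²Δλ²) = 9037.1 km
Excess = (9037.1 − 8799.9) / 8799.9 = 237.2 / 8799.9 = 2.70% ≈ 2.7%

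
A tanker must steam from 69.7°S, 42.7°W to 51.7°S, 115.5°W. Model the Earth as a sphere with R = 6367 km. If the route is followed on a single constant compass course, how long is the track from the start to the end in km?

4326 km

Rhumb course C = atan2(Δλ, Δψ) with Δψ = ln[tan(π/4+φ₂/2)/tan(π/4+φ₁/2)] = +0.6625, Δλ = -1.2706 → C = 297.54°
d = R·|Δφ| / |cos C| = 6367·0.31416 / 0.46235 = 4326 km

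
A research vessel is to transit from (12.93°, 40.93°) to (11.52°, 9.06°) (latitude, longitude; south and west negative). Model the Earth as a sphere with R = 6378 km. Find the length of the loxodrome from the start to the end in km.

Δψ = ln[tan(π/4+φ₂/2)/tan(π/4+φ₁/2)] = -0.0252;  Δφ = -0.0246 rad,  Δλ = -0.5562 rad
q = Δφ/Δψ = 0.9773
d = R·√(Δφ² + q²Δλ²) = 6378·0.54416 = 3471 km

3471 km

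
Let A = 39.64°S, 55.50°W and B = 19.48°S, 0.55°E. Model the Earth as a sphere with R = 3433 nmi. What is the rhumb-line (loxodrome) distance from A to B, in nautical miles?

3138 nmi

Rhumb course C = atan2(Δλ, Δψ) with Δψ = ln[tan(π/4+φ₂/2)/tan(π/4+φ₁/2)] = +0.4080, Δλ = +0.9783 → C = 67.36°
d = R·|Δφ| / |cos C| = 3433·0.35186 / 0.38493 = 3138 nmi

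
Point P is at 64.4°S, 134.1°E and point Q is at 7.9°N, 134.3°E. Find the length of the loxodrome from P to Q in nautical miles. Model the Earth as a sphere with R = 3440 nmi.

4341 nmi

Rhumb course C = atan2(Δλ, Δψ) with Δψ = ln[tan(π/4+φ₂/2)/tan(π/4+φ₁/2)] = +1.6203, Δλ = +0.0035 → C = 0.12°
d = R·|Δφ| / |cos C| = 3440·1.26187 / 1.00000 = 4341 nmi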